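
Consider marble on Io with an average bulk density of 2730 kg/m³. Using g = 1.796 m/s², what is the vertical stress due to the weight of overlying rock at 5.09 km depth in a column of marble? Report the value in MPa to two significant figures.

25 MPa

marble: 2730 kg/m³ × 1.796 m/s² × 5090 m = 2.496×10^7 Pa = 24.96 MPa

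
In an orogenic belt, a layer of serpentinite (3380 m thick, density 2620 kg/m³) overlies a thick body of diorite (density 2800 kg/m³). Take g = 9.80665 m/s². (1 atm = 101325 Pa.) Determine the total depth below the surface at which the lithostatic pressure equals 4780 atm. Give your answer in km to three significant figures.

17.9 km

Pressure at base of upper layers: 2620×9.80665×3380 = 8.684×10^7 Pa = 857.1 atm
Remaining pressure to be supplied by diorite: 4.843×10^8 − 8.684×10^7 = 3.975×10^8 Pa
Additional depth in diorite = 3.975×10^8 Pa / (2800 kg/m³ × 9.80665 m/s²) = 14476 m
Total depth = 3380 m + 14476 m = 17856 m
= 17.856 km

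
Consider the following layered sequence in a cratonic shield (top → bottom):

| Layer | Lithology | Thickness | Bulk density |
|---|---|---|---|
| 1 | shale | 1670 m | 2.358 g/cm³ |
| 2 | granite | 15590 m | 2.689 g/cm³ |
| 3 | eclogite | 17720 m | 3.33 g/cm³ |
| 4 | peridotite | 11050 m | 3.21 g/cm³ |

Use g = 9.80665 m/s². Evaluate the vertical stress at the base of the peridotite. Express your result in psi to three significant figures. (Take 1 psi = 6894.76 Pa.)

200000 psi

shale: 2358 kg/m³ × 9.80665 m/s² × 1670 m = 3.862×10^7 Pa = 5601 psi
granite: 2689 kg/m³ × 9.80665 m/s² × 15590 m = 4.111×10^8 Pa = 59626 psi
eclogite: 3330 kg/m³ × 9.80665 m/s² × 17720 m = 5.787×10^8 Pa = 83929 psi
peridotite: 3210 kg/m³ × 9.80665 m/s² × 11050 m = 3.478×10^8 Pa = 50451 psi
Total = 5601 + 59626 + 83929 + 50451 = 1.9961×10^5 psi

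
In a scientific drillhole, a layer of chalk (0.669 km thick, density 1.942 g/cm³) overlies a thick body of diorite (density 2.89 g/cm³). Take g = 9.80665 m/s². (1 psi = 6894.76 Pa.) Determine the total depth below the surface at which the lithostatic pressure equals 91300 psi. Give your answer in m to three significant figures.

22400 m

Pressure at base of upper layers: 1942×9.80665×669 = 1.274×10^7 Pa = 1848 psi
Remaining pressure to be supplied by diorite: 6.295×10^8 − 1.274×10^7 = 6.168×10^8 Pa
Additional depth in diorite = 6.168×10^8 Pa / (2890 kg/m³ × 9.80665 m/s²) = 21762 m
Total depth = 669 m + 21762 m = 22431 m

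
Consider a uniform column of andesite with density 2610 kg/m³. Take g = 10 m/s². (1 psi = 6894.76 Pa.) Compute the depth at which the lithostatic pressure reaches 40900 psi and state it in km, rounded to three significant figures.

h = P/(ρg) = 40900 psi / (2610 kg/m³ × 10 m/s²) = 2.820×10^8 Pa / 26100 Pa/m = 10804 m
= 10.804 km

10.8 km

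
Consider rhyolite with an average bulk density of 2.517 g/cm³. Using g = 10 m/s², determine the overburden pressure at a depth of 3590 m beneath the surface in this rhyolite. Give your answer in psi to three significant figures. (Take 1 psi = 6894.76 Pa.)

rhyolite: 2517 kg/m³ × 10 m/s² × 3590 m = 9.036×10^7 Pa = 13106 psi

13100 psi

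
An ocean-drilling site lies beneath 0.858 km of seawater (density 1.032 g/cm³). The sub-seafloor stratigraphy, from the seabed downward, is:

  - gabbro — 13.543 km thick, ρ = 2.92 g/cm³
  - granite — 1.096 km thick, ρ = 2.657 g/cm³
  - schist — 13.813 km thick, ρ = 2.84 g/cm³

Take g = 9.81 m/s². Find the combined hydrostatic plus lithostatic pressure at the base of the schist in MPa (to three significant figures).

seawater: 1032 kg/m³ × 9.81 m/s² × 858 m = 8.686×10^6 Pa = 8.686 MPa
gabbro: 2920 kg/m³ × 9.81 m/s² × 13543 m = 3.879×10^8 Pa = 387.9 MPa
granite: 2657 kg/m³ × 9.81 m/s² × 1096 m = 2.857×10^7 Pa = 28.57 MPa
schist: 2840 kg/m³ × 9.81 m/s² × 13813 m = 3.848×10^8 Pa = 384.8 MPa
Total = 8.686 + 387.9 + 28.57 + 384.8 = 810.03 MPa

810 MPa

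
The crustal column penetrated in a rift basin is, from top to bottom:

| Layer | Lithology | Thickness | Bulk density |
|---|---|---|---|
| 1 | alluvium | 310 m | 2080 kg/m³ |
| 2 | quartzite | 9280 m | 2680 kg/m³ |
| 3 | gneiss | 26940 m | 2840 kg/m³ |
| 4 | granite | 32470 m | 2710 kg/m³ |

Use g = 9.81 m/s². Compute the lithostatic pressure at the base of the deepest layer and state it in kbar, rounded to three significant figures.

18.6 kbar

alluvium: 2080 kg/m³ × 9.81 m/s² × 310 m = 6.325×10^6 Pa = 0.06325 kbar
quartzite: 2680 kg/m³ × 9.81 m/s² × 9280 m = 2.440×10^8 Pa = 2.440 kbar
gneiss: 2840 kg/m³ × 9.81 m/s² × 26940 m = 7.506×10^8 Pa = 7.506 kbar
granite: 2710 kg/m³ × 9.81 m/s² × 32470 m = 8.632×10^8 Pa = 8.632 kbar
Total = 0.06325 + 2.440 + 7.506 + 8.632 = 18.641 kbar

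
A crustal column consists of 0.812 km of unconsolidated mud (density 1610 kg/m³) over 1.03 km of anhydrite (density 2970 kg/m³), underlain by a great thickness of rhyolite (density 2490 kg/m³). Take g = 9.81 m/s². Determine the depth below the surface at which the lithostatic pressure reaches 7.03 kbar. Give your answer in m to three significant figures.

28900 m

Pressure at base of upper layers: 1610×9.81×812 + 2970×9.81×1030 = 4.283×10^7 Pa = 0.4283 kbar
Remaining pressure to be supplied by rhyolite: 7.030×10^8 − 4.283×10^7 = 6.602×10^8 Pa
Additional depth in rhyolite = 6.602×10^8 Pa / (2490 kg/m³ × 9.81 m/s²) = 27026 m
Total depth = 1842 m + 27026 m = 28868 m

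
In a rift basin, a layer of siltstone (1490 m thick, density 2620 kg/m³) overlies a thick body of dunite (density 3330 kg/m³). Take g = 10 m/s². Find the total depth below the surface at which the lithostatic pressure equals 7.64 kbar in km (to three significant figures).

Pressure at base of upper layers: 2620×10×1490 = 3.904×10^7 Pa = 0.3904 kbar
Remaining pressure to be supplied by dunite: 7.640×10^8 − 3.904×10^7 = 7.250×10^8 Pa
Additional depth in dunite = 7.250×10^8 Pa / (3330 kg/m³ × 10 m/s²) = 21771 m
Total depth = 1490 m + 21771 m = 23261 m
= 23.261 km

23.3 km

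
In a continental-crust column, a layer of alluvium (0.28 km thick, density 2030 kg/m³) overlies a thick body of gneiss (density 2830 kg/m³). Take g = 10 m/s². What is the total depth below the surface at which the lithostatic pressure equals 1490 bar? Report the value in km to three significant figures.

5.34 km

Pressure at base of upper layers: 2030×10×280 = 5.684×10^6 Pa = 56.84 bar
Remaining pressure to be supplied by gneiss: 1.490×10^8 − 5.684×10^6 = 1.433×10^8 Pa
Additional depth in gneiss = 1.433×10^8 Pa / (2830 kg/m³ × 10 m/s²) = 5064.2 m
Total depth = 280 m + 5064.2 m = 5344.2 m
= 5.3442 km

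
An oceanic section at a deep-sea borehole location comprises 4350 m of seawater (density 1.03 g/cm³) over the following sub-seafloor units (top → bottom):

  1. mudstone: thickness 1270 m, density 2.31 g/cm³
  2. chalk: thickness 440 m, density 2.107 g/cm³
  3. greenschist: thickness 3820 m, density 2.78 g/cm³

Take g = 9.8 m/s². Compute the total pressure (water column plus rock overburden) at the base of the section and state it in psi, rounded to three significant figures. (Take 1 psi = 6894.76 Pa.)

27000 psi

seawater: 1030 kg/m³ × 9.8 m/s² × 4350 m = 4.391×10^7 Pa = 6368 psi
mudstone: 2310 kg/m³ × 9.8 m/s² × 1270 m = 2.875×10^7 Pa = 4170 psi
chalk: 2107 kg/m³ × 9.8 m/s² × 440 m = 9.085×10^6 Pa = 1318 psi
greenschist: 2780 kg/m³ × 9.8 m/s² × 3820 m = 1.041×10^8 Pa = 15094 psi
Total = 6368 + 4170 + 1318 + 15094 = 26950 psi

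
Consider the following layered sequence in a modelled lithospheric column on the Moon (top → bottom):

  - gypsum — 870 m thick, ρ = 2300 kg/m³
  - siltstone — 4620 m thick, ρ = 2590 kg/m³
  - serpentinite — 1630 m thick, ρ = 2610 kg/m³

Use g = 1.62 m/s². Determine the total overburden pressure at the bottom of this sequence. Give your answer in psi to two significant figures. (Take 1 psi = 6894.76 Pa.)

gypsum: 2300 kg/m³ × 1.62 m/s² × 870 m = 3.242×10^6 Pa = 470.2 psi
siltstone: 2590 kg/m³ × 1.62 m/s² × 4620 m = 1.938×10^7 Pa = 2811 psi
serpentinite: 2610 kg/m³ × 1.62 m/s² × 1630 m = 6.892×10^6 Pa = 999.6 psi
Total = 470.2 + 2811 + 999.6 = 4281.3 psi

4300 psi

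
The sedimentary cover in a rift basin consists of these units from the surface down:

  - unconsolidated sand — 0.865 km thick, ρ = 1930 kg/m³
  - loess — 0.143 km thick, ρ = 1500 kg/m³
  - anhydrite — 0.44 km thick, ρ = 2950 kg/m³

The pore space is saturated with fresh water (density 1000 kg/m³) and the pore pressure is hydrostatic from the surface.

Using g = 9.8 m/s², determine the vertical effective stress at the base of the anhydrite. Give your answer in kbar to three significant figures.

0.170 kbar

Overburden (lithostatic) stress σ_v:
unconsolidated sand: 1930 kg/m³ × 9.8 m/s² × 865 m = 1.636×10^7 Pa = 16.36 MPa
loess: 1500 kg/m³ × 9.8 m/s² × 143 m = 2.102×10^6 Pa = 2.102 MPa
anhydrite: 2950 kg/m³ × 9.8 m/s² × 440 m = 1.272×10^7 Pa = 12.72 MPa
Total = 16.36 + 2.102 + 12.72 = 31.183 MPa
Pore pressure P_p = 1000 kg/m³ × 9.8 m/s² × 1448 m = 1.419×10^7 Pa = 14.19 MPa
Effective stress σ' = σ_v − P_p = 31.18 − 14.19 = 16.993 MPa = 0.16993 kbar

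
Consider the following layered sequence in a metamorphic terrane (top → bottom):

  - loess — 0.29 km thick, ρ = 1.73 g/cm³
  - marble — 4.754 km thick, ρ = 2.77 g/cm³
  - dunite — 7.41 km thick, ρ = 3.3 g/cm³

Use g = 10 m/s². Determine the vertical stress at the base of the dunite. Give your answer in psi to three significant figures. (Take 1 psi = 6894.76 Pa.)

loess: 1730 kg/m³ × 10 m/s² × 290 m = 5.017×10^6 Pa = 727.7 psi
marble: 2770 kg/m³ × 10 m/s² × 4754 m = 1.317×10^8 Pa = 19099 psi
dunite: 3300 kg/m³ × 10 m/s² × 7410 m = 2.445×10^8 Pa = 35466 psi
Total = 727.7 + 19099 + 35466 = 55293 psi

55300 psi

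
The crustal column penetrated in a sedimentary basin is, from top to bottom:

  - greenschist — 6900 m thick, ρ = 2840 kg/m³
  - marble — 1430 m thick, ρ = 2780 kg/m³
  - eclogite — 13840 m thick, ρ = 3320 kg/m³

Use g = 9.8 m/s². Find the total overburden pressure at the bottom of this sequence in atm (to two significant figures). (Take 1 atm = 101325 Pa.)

6700 atm

greenschist: 2840 kg/m³ × 9.8 m/s² × 6900 m = 1.920×10^8 Pa = 1895 atm
marble: 2780 kg/m³ × 9.8 m/s² × 1430 m = 3.896×10^7 Pa = 384.5 atm
eclogite: 3320 kg/m³ × 9.8 m/s² × 13840 m = 4.503×10^8 Pa = 4444 atm
Total = 1895 + 384.5 + 4444 = 6723.9 atm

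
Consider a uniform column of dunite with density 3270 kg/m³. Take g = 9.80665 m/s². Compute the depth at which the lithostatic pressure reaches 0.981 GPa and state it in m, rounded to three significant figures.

30600 m

h = P/(ρg) = 0.981 GPa / (3270 kg/m³ × 9.80665 m/s²) = 9.810×10^8 Pa / 32068 Pa/m = 30591 m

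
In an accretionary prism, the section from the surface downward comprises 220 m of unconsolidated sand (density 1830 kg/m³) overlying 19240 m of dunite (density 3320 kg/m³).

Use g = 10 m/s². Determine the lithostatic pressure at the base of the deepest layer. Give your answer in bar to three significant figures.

unconsolidated sand: 1830 kg/m³ × 10 m/s² × 220 m = 4.026×10^6 Pa = 40.26 bar
dunite: 3320 kg/m³ × 10 m/s² × 19240 m = 6.388×10^8 Pa = 6388 bar
Total = 40.26 + 6388 = 6427.9 bar

6430 bar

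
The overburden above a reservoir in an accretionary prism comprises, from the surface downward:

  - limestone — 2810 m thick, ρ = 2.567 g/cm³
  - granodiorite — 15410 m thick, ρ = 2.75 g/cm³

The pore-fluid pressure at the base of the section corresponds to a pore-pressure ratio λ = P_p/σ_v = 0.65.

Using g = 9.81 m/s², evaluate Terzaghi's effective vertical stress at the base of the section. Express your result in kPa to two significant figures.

170000 kPa

Overburden (lithostatic) stress σ_v:
limestone: 2567 kg/m³ × 9.81 m/s² × 2810 m = 7.076×10^7 Pa = 70.76 MPa
granodiorite: 2750 kg/m³ × 9.81 m/s² × 15410 m = 4.157×10^8 Pa = 415.7 MPa
Total = 70.76 + 415.7 = 486.49 MPa
Pore pressure P_p = λ·σ_v = 0.65 × 486.5 MPa = 316.2 MPa
Effective stress σ' = σ_v − P_p = 486.5 − 316.2 = 170.27 MPa = 1.7027×10^5 kPa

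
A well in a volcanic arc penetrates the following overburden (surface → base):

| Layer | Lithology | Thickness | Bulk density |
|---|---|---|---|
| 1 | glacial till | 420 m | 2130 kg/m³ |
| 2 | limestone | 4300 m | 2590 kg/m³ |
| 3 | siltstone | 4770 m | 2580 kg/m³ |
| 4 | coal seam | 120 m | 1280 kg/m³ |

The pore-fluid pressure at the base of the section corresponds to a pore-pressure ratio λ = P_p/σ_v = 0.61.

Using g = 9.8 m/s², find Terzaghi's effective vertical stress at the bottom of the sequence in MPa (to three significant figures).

Overburden (lithostatic) stress σ_v:
glacial till: 2130 kg/m³ × 9.8 m/s² × 420 m = 8.767×10^6 Pa = 8.767 MPa
limestone: 2590 kg/m³ × 9.8 m/s² × 4300 m = 1.091×10^8 Pa = 109.1 MPa
siltstone: 2580 kg/m³ × 9.8 m/s² × 4770 m = 1.206×10^8 Pa = 120.6 MPa
coal seam: 1280 kg/m³ × 9.8 m/s² × 120 m = 1.505×10^6 Pa = 1.505 MPa
Total = 8.767 + 109.1 + 120.6 + 1.505 = 240.02 MPa
Pore pressure P_p = λ·σ_v = 0.61 × 240.0 MPa = 146.4 MPa
Effective stress σ' = σ_v − P_p = 240.0 − 146.4 = 93.608 MPa

93.6 MPa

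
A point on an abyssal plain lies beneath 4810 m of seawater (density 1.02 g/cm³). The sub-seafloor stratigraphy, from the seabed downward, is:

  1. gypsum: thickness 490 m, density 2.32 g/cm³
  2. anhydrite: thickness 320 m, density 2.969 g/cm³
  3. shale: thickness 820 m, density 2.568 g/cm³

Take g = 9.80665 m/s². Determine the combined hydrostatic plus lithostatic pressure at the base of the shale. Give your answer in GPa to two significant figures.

seawater: 1020 kg/m³ × 9.80665 m/s² × 4810 m = 4.811×10^7 Pa = 0.04811 GPa
gypsum: 2320 kg/m³ × 9.80665 m/s² × 490 m = 1.115×10^7 Pa = 0.01115 GPa
anhydrite: 2969 kg/m³ × 9.80665 m/s² × 320 m = 9.317×10^6 Pa = 9.317×10^-3 GPa
shale: 2568 kg/m³ × 9.80665 m/s² × 820 m = 2.065×10^7 Pa = 0.02065 GPa
Total = 0.04811 + 0.01115 + 9.317×10^-3 + 0.02065 = 0.089229 GPa

0.089 GPa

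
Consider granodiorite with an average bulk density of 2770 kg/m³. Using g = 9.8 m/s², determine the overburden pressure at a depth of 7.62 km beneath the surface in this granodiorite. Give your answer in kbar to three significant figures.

2.07 kbar

granodiorite: 2770 kg/m³ × 9.8 m/s² × 7620 m = 2.069×10^8 Pa = 2.069 kbar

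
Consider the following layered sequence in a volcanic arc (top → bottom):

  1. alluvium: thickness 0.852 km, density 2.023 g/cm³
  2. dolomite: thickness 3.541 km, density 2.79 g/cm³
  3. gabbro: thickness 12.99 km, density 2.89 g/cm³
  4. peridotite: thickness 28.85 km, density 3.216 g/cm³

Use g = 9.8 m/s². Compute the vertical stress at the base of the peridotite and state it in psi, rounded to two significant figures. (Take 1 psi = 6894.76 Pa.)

200000 psi

alluvium: 2023 kg/m³ × 9.8 m/s² × 852 m = 1.689×10^7 Pa = 2450 psi
dolomite: 2790 kg/m³ × 9.8 m/s² × 3541 m = 9.682×10^7 Pa = 14042 psi
gabbro: 2890 kg/m³ × 9.8 m/s² × 12990 m = 3.679×10^8 Pa = 53360 psi
peridotite: 3216 kg/m³ × 9.8 m/s² × 28850 m = 9.093×10^8 Pa = 1.319×10^5 psi
Total = 2450 + 14042 + 53360 + 1.319×10^5 = 2.0173×10^5 psi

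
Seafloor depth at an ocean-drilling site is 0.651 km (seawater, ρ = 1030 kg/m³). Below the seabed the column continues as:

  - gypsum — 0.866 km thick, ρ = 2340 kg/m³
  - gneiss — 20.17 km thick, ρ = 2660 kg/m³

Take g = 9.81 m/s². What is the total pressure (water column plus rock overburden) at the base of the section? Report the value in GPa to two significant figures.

seawater: 1030 kg/m³ × 9.81 m/s² × 651 m = 6.578×10^6 Pa = 6.578×10^-3 GPa
gypsum: 2340 kg/m³ × 9.81 m/s² × 866 m = 1.988×10^7 Pa = 0.01988 GPa
gneiss: 2660 kg/m³ × 9.81 m/s² × 20170 m = 5.263×10^8 Pa = 0.5263 GPa
Total = 6.578×10^-3 + 0.01988 + 0.5263 = 0.55279 GPa

0.55 GPa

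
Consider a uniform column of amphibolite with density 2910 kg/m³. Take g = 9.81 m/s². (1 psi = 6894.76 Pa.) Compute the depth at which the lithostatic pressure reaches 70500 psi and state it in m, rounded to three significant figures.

17000 m

h = P/(ρg) = 70500 psi / (2910 kg/m³ × 9.81 m/s²) = 4.861×10^8 Pa / 28547 Pa/m = 17027 m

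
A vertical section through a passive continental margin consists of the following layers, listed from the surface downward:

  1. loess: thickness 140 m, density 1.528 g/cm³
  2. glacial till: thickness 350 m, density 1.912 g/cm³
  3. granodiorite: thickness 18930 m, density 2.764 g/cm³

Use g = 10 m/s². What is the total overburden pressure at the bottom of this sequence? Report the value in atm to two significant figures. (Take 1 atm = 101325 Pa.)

5300 atm

loess: 1528 kg/m³ × 10 m/s² × 140 m = 2.139×10^6 Pa = 21.11 atm
glacial till: 1912 kg/m³ × 10 m/s² × 350 m = 6.692×10^6 Pa = 66.04 atm
granodiorite: 2764 kg/m³ × 10 m/s² × 18930 m = 5.232×10^8 Pa = 5164 atm
Total = 21.11 + 66.04 + 5164 = 5251.0 atm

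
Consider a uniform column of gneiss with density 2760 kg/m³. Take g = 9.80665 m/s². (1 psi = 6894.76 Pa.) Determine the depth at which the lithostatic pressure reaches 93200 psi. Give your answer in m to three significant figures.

23700 m

h = P/(ρg) = 93200 psi / (2760 kg/m³ × 9.80665 m/s²) = 6.426×10^8 Pa / 27066 Pa/m = 23741 m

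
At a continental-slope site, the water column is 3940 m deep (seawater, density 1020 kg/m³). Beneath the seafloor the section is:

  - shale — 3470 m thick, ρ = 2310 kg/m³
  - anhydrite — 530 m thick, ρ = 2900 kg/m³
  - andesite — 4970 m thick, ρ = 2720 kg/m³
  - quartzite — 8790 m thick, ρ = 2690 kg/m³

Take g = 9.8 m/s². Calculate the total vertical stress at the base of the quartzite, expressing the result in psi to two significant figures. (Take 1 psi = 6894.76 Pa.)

seawater: 1020 kg/m³ × 9.8 m/s² × 3940 m = 3.938×10^7 Pa = 5712 psi
shale: 2310 kg/m³ × 9.8 m/s² × 3470 m = 7.855×10^7 Pa = 11393 psi
anhydrite: 2900 kg/m³ × 9.8 m/s² × 530 m = 1.506×10^7 Pa = 2185 psi
andesite: 2720 kg/m³ × 9.8 m/s² × 4970 m = 1.325×10^8 Pa = 19215 psi
quartzite: 2690 kg/m³ × 9.8 m/s² × 8790 m = 2.317×10^8 Pa = 33608 psi
Total = 5712 + 11393 + 2185 + 19215 + 33608 = 72113 psi

72000 psi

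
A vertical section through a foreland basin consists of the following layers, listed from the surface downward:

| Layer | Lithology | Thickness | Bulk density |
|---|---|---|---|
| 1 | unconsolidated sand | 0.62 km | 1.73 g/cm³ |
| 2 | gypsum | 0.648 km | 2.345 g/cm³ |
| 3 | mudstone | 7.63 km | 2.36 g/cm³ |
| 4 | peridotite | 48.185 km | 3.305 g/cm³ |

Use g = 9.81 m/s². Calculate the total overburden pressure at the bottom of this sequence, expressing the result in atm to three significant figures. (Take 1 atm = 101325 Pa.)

unconsolidated sand: 1730 kg/m³ × 9.81 m/s² × 620 m = 1.052×10^7 Pa = 103.8 atm
gypsum: 2345 kg/m³ × 9.81 m/s² × 648 m = 1.491×10^7 Pa = 147.1 atm
mudstone: 2360 kg/m³ × 9.81 m/s² × 7630 m = 1.766×10^8 Pa = 1743 atm
peridotite: 3305 kg/m³ × 9.81 m/s² × 48185 m = 1.562×10^9 Pa = 15418 atm
Total = 103.8 + 147.1 + 1743 + 15418 = 17413 atm

17400 atm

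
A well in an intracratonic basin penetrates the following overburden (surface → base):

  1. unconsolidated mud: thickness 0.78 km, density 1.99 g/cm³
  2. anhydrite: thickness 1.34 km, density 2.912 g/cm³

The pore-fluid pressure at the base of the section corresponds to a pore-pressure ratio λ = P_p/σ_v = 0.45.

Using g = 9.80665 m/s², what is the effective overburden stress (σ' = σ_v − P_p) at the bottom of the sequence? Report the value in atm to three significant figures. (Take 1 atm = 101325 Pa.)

Overburden (lithostatic) stress σ_v:
unconsolidated mud: 1990 kg/m³ × 9.80665 m/s² × 780 m = 1.522×10^7 Pa = 15.22 MPa
anhydrite: 2912 kg/m³ × 9.80665 m/s² × 1340 m = 3.827×10^7 Pa = 38.27 MPa
Total = 15.22 + 38.27 = 53.488 MPa
Pore pressure P_p = λ·σ_v = 0.45 × 53.49 MPa = 24.07 MPa
Effective stress σ' = σ_v − P_p = 53.49 − 24.07 = 29.419 MPa = 290.34 atm

290 atm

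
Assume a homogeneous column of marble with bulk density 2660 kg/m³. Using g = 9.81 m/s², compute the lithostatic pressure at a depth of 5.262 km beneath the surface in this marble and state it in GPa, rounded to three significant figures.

0.137 GPa

marble: 2660 kg/m³ × 9.81 m/s² × 5262 m = 1.373×10^8 Pa = 0.1373 GPa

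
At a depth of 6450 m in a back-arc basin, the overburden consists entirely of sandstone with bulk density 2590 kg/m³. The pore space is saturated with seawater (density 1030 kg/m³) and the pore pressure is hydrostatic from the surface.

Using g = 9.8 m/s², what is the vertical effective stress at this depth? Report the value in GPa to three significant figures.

Overburden (lithostatic) stress σ_v:
sandstone: 2590 kg/m³ × 9.8 m/s² × 6450 m = 1.637×10^8 Pa = 163.7 MPa
Pore pressure P_p = 1030 kg/m³ × 9.8 m/s² × 6450 m = 6.511×10^7 Pa = 65.11 MPa
Effective stress σ' = σ_v − P_p = 163.7 − 65.11 = 98.608 MPa = 0.098608 GPa

0.0986 GPa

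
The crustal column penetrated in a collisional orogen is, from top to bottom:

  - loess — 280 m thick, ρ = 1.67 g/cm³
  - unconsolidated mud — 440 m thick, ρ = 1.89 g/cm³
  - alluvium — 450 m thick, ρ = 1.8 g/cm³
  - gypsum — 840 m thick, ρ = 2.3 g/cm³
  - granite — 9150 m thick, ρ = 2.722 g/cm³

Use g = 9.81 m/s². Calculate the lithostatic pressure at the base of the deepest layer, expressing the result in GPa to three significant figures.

loess: 1670 kg/m³ × 9.81 m/s² × 280 m = 4.587×10^6 Pa = 4.587×10^-3 GPa
unconsolidated mud: 1890 kg/m³ × 9.81 m/s² × 440 m = 8.158×10^6 Pa = 8.158×10^-3 GPa
alluvium: 1800 kg/m³ × 9.81 m/s² × 450 m = 7.946×10^6 Pa = 7.946×10^-3 GPa
gypsum: 2300 kg/m³ × 9.81 m/s² × 840 m = 1.895×10^7 Pa = 0.01895 GPa
granite: 2722 kg/m³ × 9.81 m/s² × 9150 m = 2.443×10^8 Pa = 0.2443 GPa
Total = 4.587×10^-3 + 8.158×10^-3 + 7.946×10^-3 + 0.01895 + 0.2443 = 0.28397 GPa

0.284 GPa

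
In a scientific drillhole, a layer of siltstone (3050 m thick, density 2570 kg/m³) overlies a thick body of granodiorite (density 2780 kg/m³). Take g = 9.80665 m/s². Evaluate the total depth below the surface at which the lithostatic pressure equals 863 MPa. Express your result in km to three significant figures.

Pressure at base of upper layers: 2570×9.80665×3050 = 7.687×10^7 Pa = 76.87 MPa
Remaining pressure to be supplied by granodiorite: 8.630×10^8 − 7.687×10^7 = 7.861×10^8 Pa
Additional depth in granodiorite = 7.861×10^8 Pa / (2780 kg/m³ × 9.80665 m/s²) = 28836 m
Total depth = 3050 m + 28836 m = 31886 m
= 31.886 km

31.9 km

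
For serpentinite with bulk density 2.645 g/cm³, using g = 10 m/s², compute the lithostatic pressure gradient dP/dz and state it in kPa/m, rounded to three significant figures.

dP/dz = ρg = 2645 kg/m³ × 10 m/s² = 26450 Pa/m
= 26450 Pa/m × (1 kPa/m / 1000.0 Pa/m) = 26.450 kPa/m

26.4 kPa/m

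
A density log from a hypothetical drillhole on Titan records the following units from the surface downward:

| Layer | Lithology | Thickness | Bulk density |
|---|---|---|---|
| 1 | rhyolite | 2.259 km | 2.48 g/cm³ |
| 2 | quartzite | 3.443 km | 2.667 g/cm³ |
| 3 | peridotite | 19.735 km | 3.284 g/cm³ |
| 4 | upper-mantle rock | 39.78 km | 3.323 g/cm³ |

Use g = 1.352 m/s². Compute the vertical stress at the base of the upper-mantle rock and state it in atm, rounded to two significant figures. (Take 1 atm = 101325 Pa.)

2800 atm

rhyolite: 2480 kg/m³ × 1.352 m/s² × 2259 m = 7.574×10^6 Pa = 74.75 atm
quartzite: 2667 kg/m³ × 1.352 m/s² × 3443 m = 1.241×10^7 Pa = 122.5 atm
peridotite: 3284 kg/m³ × 1.352 m/s² × 19735 m = 8.762×10^7 Pa = 864.8 atm
upper-mantle rock: 3323 kg/m³ × 1.352 m/s² × 39780 m = 1.787×10^8 Pa = 1764 atm
Total = 74.75 + 122.5 + 864.8 + 1764 = 2825.9 atm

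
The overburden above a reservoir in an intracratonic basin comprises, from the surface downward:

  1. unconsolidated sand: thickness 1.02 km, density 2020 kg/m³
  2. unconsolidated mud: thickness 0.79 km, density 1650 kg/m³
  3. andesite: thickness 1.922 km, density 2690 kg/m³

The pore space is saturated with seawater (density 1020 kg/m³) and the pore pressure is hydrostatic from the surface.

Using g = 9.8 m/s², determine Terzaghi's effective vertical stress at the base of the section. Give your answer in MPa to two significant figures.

46 MPa

Overburden (lithostatic) stress σ_v:
unconsolidated sand: 2020 kg/m³ × 9.8 m/s² × 1020 m = 2.019×10^7 Pa = 20.19 MPa
unconsolidated mud: 1650 kg/m³ × 9.8 m/s² × 790 m = 1.277×10^7 Pa = 12.77 MPa
andesite: 2690 kg/m³ × 9.8 m/s² × 1922 m = 5.067×10^7 Pa = 50.67 MPa
Total = 20.19 + 12.77 + 50.67 = 83.634 MPa
Pore pressure P_p = 1020 kg/m³ × 9.8 m/s² × 3732 m = 3.731×10^7 Pa = 37.31 MPa
Effective stress σ' = σ_v − P_p = 83.63 − 37.31 = 46.329 MPa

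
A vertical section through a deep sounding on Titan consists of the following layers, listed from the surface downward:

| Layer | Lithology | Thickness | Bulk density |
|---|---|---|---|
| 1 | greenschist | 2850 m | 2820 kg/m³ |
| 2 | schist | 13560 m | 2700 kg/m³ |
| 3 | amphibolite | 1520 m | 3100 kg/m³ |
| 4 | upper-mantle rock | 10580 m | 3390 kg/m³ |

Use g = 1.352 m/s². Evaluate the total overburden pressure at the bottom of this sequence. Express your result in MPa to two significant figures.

120 MPa

greenschist: 2820 kg/m³ × 1.352 m/s² × 2850 m = 1.087×10^7 Pa = 10.87 MPa
schist: 2700 kg/m³ × 1.352 m/s² × 13560 m = 4.950×10^7 Pa = 49.50 MPa
amphibolite: 3100 kg/m³ × 1.352 m/s² × 1520 m = 6.371×10^6 Pa = 6.371 MPa
upper-mantle rock: 3390 kg/m³ × 1.352 m/s² × 10580 m = 4.849×10^7 Pa = 48.49 MPa
Total = 10.87 + 49.50 + 6.371 + 48.49 = 115.23 MPa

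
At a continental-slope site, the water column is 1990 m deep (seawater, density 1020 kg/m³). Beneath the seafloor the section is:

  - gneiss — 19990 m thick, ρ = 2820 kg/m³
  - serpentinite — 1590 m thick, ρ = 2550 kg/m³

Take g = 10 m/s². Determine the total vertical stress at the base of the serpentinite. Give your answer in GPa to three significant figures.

0.625 GPa

seawater: 1020 kg/m³ × 10 m/s² × 1990 m = 2.030×10^7 Pa = 0.02030 GPa
gneiss: 2820 kg/m³ × 10 m/s² × 19990 m = 5.637×10^8 Pa = 0.5637 GPa
serpentinite: 2550 kg/m³ × 10 m/s² × 1590 m = 4.054×10^7 Pa = 0.04054 GPa
Total = 0.02030 + 0.5637 + 0.04054 = 0.62456 GPa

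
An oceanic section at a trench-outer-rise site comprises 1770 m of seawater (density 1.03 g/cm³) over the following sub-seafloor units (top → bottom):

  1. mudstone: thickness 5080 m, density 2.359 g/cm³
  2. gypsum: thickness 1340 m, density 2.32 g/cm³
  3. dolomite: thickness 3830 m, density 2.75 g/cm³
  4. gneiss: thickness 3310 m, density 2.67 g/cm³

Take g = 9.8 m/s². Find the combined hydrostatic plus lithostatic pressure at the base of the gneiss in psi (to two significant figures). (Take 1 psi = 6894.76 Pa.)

52000 psi

seawater: 1030 kg/m³ × 9.8 m/s² × 1770 m = 1.787×10^7 Pa = 2591 psi
mudstone: 2359 kg/m³ × 9.8 m/s² × 5080 m = 1.174×10^8 Pa = 17033 psi
gypsum: 2320 kg/m³ × 9.8 m/s² × 1340 m = 3.047×10^7 Pa = 4419 psi
dolomite: 2750 kg/m³ × 9.8 m/s² × 3830 m = 1.032×10^8 Pa = 14971 psi
gneiss: 2670 kg/m³ × 9.8 m/s² × 3310 m = 8.661×10^7 Pa = 12562 psi
Total = 2591 + 17033 + 4419 + 14971 + 12562 = 51576 psi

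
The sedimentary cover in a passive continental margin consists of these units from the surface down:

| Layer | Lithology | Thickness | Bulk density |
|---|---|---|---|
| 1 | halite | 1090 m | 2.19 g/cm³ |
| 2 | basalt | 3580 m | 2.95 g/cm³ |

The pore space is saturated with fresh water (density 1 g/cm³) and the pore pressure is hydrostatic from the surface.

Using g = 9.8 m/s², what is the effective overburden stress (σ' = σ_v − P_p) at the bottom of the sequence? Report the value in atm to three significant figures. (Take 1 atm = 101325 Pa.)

Overburden (lithostatic) stress σ_v:
halite: 2190 kg/m³ × 9.8 m/s² × 1090 m = 2.339×10^7 Pa = 23.39 MPa
basalt: 2950 kg/m³ × 9.8 m/s² × 3580 m = 1.035×10^8 Pa = 103.5 MPa
Total = 23.39 + 103.5 = 126.89 MPa
Pore pressure P_p = 1000 kg/m³ × 9.8 m/s² × 4670 m = 4.577×10^7 Pa = 45.77 MPa
Effective stress σ' = σ_v − P_p = 126.9 − 45.77 = 81.125 MPa = 800.65 atm

801 atm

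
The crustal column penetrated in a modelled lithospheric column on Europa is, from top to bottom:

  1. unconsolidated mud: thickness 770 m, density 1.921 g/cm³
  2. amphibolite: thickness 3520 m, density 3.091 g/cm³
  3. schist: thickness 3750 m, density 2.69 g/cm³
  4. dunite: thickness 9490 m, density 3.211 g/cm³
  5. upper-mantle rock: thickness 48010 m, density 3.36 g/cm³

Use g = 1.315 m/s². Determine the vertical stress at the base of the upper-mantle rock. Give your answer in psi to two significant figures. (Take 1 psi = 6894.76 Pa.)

unconsolidated mud: 1921 kg/m³ × 1.315 m/s² × 770 m = 1.945×10^6 Pa = 282.1 psi
amphibolite: 3091 kg/m³ × 1.315 m/s² × 3520 m = 1.431×10^7 Pa = 2075 psi
schist: 2690 kg/m³ × 1.315 m/s² × 3750 m = 1.327×10^7 Pa = 1924 psi
dunite: 3211 kg/m³ × 1.315 m/s² × 9490 m = 4.007×10^7 Pa = 5812 psi
upper-mantle rock: 3360 kg/m³ × 1.315 m/s² × 48010 m = 2.121×10^8 Pa = 30766 psi
Total = 282.1 + 2075 + 1924 + 5812 + 30766 = 40860 psi

41000 psi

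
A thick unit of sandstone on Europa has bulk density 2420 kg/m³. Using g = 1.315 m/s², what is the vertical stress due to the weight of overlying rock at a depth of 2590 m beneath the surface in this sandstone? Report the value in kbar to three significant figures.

0.0824 kbar

sandstone: 2420 kg/m³ × 1.315 m/s² × 2590 m = 8.242×10^6 Pa = 0.08242 kbar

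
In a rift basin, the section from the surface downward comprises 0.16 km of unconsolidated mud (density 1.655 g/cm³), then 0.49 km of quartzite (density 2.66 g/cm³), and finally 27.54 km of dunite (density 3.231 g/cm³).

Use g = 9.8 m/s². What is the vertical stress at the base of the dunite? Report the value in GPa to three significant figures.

unconsolidated mud: 1655 kg/m³ × 9.8 m/s² × 160 m = 2.595×10^6 Pa = 2.595×10^-3 GPa
quartzite: 2660 kg/m³ × 9.8 m/s² × 490 m = 1.277×10^7 Pa = 0.01277 GPa
dunite: 3231 kg/m³ × 9.8 m/s² × 27540 m = 8.720×10^8 Pa = 0.8720 GPa
Total = 2.595×10^-3 + 0.01277 + 0.8720 = 0.88739 GPa

0.887 GPa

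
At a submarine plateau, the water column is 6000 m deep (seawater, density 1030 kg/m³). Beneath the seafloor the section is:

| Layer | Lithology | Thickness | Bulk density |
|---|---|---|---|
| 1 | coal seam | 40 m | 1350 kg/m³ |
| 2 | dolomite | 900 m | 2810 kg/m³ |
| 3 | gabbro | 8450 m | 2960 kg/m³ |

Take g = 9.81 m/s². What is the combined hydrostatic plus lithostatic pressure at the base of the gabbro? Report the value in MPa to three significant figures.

seawater: 1030 kg/m³ × 9.81 m/s² × 6000 m = 6.063×10^7 Pa = 60.63 MPa
coal seam: 1350 kg/m³ × 9.81 m/s² × 40 m = 5.297×10^5 Pa = 0.5297 MPa
dolomite: 2810 kg/m³ × 9.81 m/s² × 900 m = 2.481×10^7 Pa = 24.81 MPa
gabbro: 2960 kg/m³ × 9.81 m/s² × 8450 m = 2.454×10^8 Pa = 245.4 MPa
Total = 60.63 + 0.5297 + 24.81 + 245.4 = 331.33 MPa

331 MPa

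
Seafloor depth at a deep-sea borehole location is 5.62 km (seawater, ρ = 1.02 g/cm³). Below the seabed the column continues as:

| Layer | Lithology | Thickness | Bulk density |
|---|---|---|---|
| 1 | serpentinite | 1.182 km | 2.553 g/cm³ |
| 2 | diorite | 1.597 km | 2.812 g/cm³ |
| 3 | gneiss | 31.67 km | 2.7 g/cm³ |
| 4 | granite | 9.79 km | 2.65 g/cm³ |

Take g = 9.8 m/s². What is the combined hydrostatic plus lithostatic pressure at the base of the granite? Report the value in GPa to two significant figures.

seawater: 1020 kg/m³ × 9.8 m/s² × 5620 m = 5.618×10^7 Pa = 0.05618 GPa
serpentinite: 2553 kg/m³ × 9.8 m/s² × 1182 m = 2.957×10^7 Pa = 0.02957 GPa
diorite: 2812 kg/m³ × 9.8 m/s² × 1597 m = 4.401×10^7 Pa = 0.04401 GPa
gneiss: 2700 kg/m³ × 9.8 m/s² × 31670 m = 8.380×10^8 Pa = 0.8380 GPa
granite: 2650 kg/m³ × 9.8 m/s² × 9790 m = 2.542×10^8 Pa = 0.2542 GPa
Total = 0.05618 + 0.02957 + 0.04401 + 0.8380 + 0.2542 = 1.2220 GPa

1.2 GPa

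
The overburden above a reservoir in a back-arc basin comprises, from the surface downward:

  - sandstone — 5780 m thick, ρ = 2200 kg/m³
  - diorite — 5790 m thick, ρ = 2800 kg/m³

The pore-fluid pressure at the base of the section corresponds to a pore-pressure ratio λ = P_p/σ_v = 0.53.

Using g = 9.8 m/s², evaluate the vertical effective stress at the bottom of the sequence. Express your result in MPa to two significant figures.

Overburden (lithostatic) stress σ_v:
sandstone: 2200 kg/m³ × 9.8 m/s² × 5780 m = 1.246×10^8 Pa = 124.6 MPa
diorite: 2800 kg/m³ × 9.8 m/s² × 5790 m = 1.589×10^8 Pa = 158.9 MPa
Total = 124.6 + 158.9 = 283.49 MPa
Pore pressure P_p = λ·σ_v = 0.53 × 283.5 MPa = 150.3 MPa
Effective stress σ' = σ_v − P_p = 283.5 − 150.3 = 133.24 MPa

130 MPa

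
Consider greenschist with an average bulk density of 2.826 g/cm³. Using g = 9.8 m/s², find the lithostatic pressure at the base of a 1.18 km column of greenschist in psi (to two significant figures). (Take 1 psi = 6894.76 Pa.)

4700 psi

greenschist: 2826 kg/m³ × 9.8 m/s² × 1180 m = 3.268×10^7 Pa = 4740 psi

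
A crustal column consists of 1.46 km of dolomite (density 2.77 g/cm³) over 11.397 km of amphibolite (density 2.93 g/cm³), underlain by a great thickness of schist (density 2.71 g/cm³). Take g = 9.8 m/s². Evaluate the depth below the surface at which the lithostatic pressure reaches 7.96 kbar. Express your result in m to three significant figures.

Pressure at base of upper layers: 2770×9.8×1460 + 2930×9.8×11397 = 3.669×10^8 Pa = 3.669 kbar
Remaining pressure to be supplied by schist: 7.960×10^8 − 3.669×10^8 = 4.291×10^8 Pa
Additional depth in schist = 4.291×10^8 Pa / (2710 kg/m³ × 9.8 m/s²) = 16158 m
Total depth = 12857 m + 16158 m = 29015 m

29000 m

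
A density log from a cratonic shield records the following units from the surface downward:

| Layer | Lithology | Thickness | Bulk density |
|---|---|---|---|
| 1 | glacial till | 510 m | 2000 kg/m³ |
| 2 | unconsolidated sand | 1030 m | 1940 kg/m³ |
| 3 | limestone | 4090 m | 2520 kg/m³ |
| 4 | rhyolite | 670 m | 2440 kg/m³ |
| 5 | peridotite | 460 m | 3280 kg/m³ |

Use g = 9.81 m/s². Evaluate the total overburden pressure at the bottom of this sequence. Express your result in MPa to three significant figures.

162 MPa

glacial till: 2000 kg/m³ × 9.81 m/s² × 510 m = 1.001×10^7 Pa = 10.01 MPa
unconsolidated sand: 1940 kg/m³ × 9.81 m/s² × 1030 m = 1.960×10^7 Pa = 19.60 MPa
limestone: 2520 kg/m³ × 9.81 m/s² × 4090 m = 1.011×10^8 Pa = 101.1 MPa
rhyolite: 2440 kg/m³ × 9.81 m/s² × 670 m = 1.604×10^7 Pa = 16.04 MPa
peridotite: 3280 kg/m³ × 9.81 m/s² × 460 m = 1.480×10^7 Pa = 14.80 MPa
Total = 10.01 + 19.60 + 101.1 + 16.04 + 14.80 = 161.56 MPa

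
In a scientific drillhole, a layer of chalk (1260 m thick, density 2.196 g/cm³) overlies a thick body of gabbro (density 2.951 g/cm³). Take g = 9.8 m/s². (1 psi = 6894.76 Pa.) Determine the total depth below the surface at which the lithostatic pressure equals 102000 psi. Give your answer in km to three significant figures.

Pressure at base of upper layers: 2196×9.8×1260 = 2.712×10^7 Pa = 3933 psi
Remaining pressure to be supplied by gabbro: 7.033×10^8 − 2.712×10^7 = 6.761×10^8 Pa
Additional depth in gabbro = 6.761×10^8 Pa / (2951 kg/m³ × 9.8 m/s²) = 23380 m
Total depth = 1260 m + 23380 m = 24640 m
= 24.640 km

24.6 km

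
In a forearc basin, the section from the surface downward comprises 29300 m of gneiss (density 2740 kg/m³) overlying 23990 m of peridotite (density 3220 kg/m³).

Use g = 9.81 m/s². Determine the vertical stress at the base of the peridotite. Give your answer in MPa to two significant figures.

gneiss: 2740 kg/m³ × 9.81 m/s² × 29300 m = 7.876×10^8 Pa = 787.6 MPa
peridotite: 3220 kg/m³ × 9.81 m/s² × 23990 m = 7.578×10^8 Pa = 757.8 MPa
Total = 787.6 + 757.8 = 1545.4 MPa

1500 MPa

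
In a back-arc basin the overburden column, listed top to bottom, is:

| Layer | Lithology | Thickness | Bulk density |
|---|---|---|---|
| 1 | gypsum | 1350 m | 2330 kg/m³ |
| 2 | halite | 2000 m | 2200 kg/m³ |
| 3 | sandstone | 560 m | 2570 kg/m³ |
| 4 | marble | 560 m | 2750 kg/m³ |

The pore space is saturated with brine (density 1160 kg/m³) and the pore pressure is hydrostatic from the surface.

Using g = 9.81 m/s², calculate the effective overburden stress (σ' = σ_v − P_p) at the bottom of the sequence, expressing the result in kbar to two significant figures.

0.52 kbar

Overburden (lithostatic) stress σ_v:
gypsum: 2330 kg/m³ × 9.81 m/s² × 1350 m = 3.086×10^7 Pa = 30.86 MPa
halite: 2200 kg/m³ × 9.81 m/s² × 2000 m = 4.316×10^7 Pa = 43.16 MPa
sandstone: 2570 kg/m³ × 9.81 m/s² × 560 m = 1.412×10^7 Pa = 14.12 MPa
marble: 2750 kg/m³ × 9.81 m/s² × 560 m = 1.511×10^7 Pa = 15.11 MPa
Total = 30.86 + 43.16 + 14.12 + 15.11 = 103.25 MPa
Pore pressure P_p = 1160 kg/m³ × 9.81 m/s² × 4470 m = 5.087×10^7 Pa = 50.87 MPa
Effective stress σ' = σ_v − P_p = 103.2 − 50.87 = 52.380 MPa = 0.52380 kbar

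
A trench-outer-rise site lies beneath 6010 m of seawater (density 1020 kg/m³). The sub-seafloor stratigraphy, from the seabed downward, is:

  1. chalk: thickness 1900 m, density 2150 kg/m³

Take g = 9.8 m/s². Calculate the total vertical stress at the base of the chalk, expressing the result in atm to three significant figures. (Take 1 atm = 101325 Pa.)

seawater: 1020 kg/m³ × 9.8 m/s² × 6010 m = 6.008×10^7 Pa = 592.9 atm
chalk: 2150 kg/m³ × 9.8 m/s² × 1900 m = 4.003×10^7 Pa = 395.1 atm
Total = 592.9 + 395.1 = 988.00 atm

988 atm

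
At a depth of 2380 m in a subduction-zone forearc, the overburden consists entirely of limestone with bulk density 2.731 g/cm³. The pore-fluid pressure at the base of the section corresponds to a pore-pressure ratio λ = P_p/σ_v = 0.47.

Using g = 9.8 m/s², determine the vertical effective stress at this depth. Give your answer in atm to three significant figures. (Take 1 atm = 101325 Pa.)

333 atm

Overburden (lithostatic) stress σ_v:
limestone: 2731 kg/m³ × 9.8 m/s² × 2380 m = 6.370×10^7 Pa = 63.70 MPa
Pore pressure P_p = λ·σ_v = 0.47 × 63.70 MPa = 29.94 MPa
Effective stress σ' = σ_v − P_p = 63.70 − 29.94 = 33.760 MPa = 333.18 atm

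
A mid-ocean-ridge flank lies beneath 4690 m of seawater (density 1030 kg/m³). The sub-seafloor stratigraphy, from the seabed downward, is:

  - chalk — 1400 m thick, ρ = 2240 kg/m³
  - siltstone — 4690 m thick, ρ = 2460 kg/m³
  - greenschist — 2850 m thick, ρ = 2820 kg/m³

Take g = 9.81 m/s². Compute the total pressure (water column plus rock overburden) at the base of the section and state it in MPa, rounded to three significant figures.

270 MPa

seawater: 1030 kg/m³ × 9.81 m/s² × 4690 m = 4.739×10^7 Pa = 47.39 MPa
chalk: 2240 kg/m³ × 9.81 m/s² × 1400 m = 3.076×10^7 Pa = 30.76 MPa
siltstone: 2460 kg/m³ × 9.81 m/s² × 4690 m = 1.132×10^8 Pa = 113.2 MPa
greenschist: 2820 kg/m³ × 9.81 m/s² × 2850 m = 7.884×10^7 Pa = 78.84 MPa
Total = 47.39 + 30.76 + 113.2 + 78.84 = 270.18 MPa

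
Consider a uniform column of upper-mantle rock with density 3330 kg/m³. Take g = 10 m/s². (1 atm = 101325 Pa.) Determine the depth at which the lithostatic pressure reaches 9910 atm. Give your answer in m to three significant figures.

h = P/(ρg) = 9910 atm / (3330 kg/m³ × 10 m/s²) = 1.004×10^9 Pa / 33300 Pa/m = 30154 m

30200 m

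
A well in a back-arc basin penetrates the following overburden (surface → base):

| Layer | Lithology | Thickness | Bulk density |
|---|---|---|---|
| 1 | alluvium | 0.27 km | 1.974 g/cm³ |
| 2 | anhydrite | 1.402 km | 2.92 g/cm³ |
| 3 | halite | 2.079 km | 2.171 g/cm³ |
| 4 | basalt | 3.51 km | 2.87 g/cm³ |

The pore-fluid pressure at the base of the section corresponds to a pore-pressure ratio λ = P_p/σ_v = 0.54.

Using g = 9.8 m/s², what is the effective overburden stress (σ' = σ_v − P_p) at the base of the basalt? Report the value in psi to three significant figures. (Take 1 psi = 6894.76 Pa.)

Overburden (lithostatic) stress σ_v:
alluvium: 1974 kg/m³ × 9.8 m/s² × 270 m = 5.223×10^6 Pa = 5.223 MPa
anhydrite: 2920 kg/m³ × 9.8 m/s² × 1402 m = 4.012×10^7 Pa = 40.12 MPa
halite: 2171 kg/m³ × 9.8 m/s² × 2079 m = 4.423×10^7 Pa = 44.23 MPa
basalt: 2870 kg/m³ × 9.8 m/s² × 3510 m = 9.872×10^7 Pa = 98.72 MPa
Total = 5.223 + 40.12 + 44.23 + 98.72 = 188.30 MPa
Pore pressure P_p = λ·σ_v = 0.54 × 188.3 MPa = 101.7 MPa
Effective stress σ' = σ_v − P_p = 188.3 − 101.7 = 86.617 MPa = 12563 psi

12600 psi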